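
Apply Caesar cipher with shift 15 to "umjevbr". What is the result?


Caesar cipher: shift "umjevbr" by 15
  'u' (pos 20) + 15 = pos 9 = 'j'
  'm' (pos 12) + 15 = pos 1 = 'b'
  'j' (pos 9) + 15 = pos 24 = 'y'
  'e' (pos 4) + 15 = pos 19 = 't'
  'v' (pos 21) + 15 = pos 10 = 'k'
  'b' (pos 1) + 15 = pos 16 = 'q'
  'r' (pos 17) + 15 = pos 6 = 'g'
Result: jbytkqg

jbytkqg


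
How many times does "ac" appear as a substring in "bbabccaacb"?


Searching for "ac" in "bbabccaacb"
Scanning each position:
  Position 0: "bb" => no
  Position 1: "ba" => no
  Position 2: "ab" => no
  Position 3: "bc" => no
  Position 4: "cc" => no
  Position 5: "ca" => no
  Position 6: "aa" => no
  Position 7: "ac" => MATCH
  Position 8: "cb" => no
Total occurrences: 1

1


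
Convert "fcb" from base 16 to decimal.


Input: "fcb" in base 16
Positional expansion:
  Digit 'f' (value 15) x 16^2 = 3840
  Digit 'c' (value 12) x 16^1 = 192
  Digit 'b' (value 11) x 16^0 = 11
Sum = 4043

4043


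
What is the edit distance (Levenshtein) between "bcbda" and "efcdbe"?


Computing edit distance: "bcbda" -> "efcdbe"
DP table:
           e    f    c    d    b    e
      0    1    2    3    4    5    6
  b   1    1    2    3    4    4    5
  c   2    2    2    2    3    4    5
  b   3    3    3    3    3    3    4
  d   4    4    4    4    3    4    4
  a   5    5    5    5    4    4    5
Edit distance = dp[5][6] = 5

5


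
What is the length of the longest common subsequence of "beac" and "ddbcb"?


LCS of "beac" and "ddbcb"
DP table:
           d    d    b    c    b
      0    0    0    0    0    0
  b   0    0    0    1    1    1
  e   0    0    0    1    1    1
  a   0    0    0    1    1    1
  c   0    0    0    1    2    2
LCS length = dp[4][5] = 2

2


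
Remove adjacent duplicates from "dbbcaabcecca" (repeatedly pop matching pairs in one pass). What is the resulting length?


Input: dbbcaabcecca
Stack-based adjacent duplicate removal:
  Read 'd': push. Stack: d
  Read 'b': push. Stack: db
  Read 'b': matches stack top 'b' => pop. Stack: d
  Read 'c': push. Stack: dc
  Read 'a': push. Stack: dca
  Read 'a': matches stack top 'a' => pop. Stack: dc
  Read 'b': push. Stack: dcb
  Read 'c': push. Stack: dcbc
  Read 'e': push. Stack: dcbce
  Read 'c': push. Stack: dcbcec
  Read 'c': matches stack top 'c' => pop. Stack: dcbce
  Read 'a': push. Stack: dcbcea
Final stack: "dcbcea" (length 6)

6


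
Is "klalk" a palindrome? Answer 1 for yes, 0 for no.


Input: klalk
Reversed: klalk
  Compare pos 0 ('k') with pos 4 ('k'): match
  Compare pos 1 ('l') with pos 3 ('l'): match
Result: palindrome

1


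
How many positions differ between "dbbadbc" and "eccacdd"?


Comparing "dbbadbc" and "eccacdd" position by position:
  Position 0: 'd' vs 'e' => DIFFER
  Position 1: 'b' vs 'c' => DIFFER
  Position 2: 'b' vs 'c' => DIFFER
  Position 3: 'a' vs 'a' => same
  Position 4: 'd' vs 'c' => DIFFER
  Position 5: 'b' vs 'd' => DIFFER
  Position 6: 'c' vs 'd' => DIFFER
Positions that differ: 6

6


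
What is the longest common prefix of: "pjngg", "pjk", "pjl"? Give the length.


Words: pjngg, pjk, pjl
  Position 0: all 'p' => match
  Position 1: all 'j' => match
  Position 2: ('n', 'k', 'l') => mismatch, stop
LCP = "pj" (length 2)

2


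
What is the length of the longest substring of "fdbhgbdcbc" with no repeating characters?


Input: "fdbhgbdcbc"
Sliding window (track last position of each char):
  Position 0 ('f'): window [0,0] length 1 -- new best
  Position 1 ('d'): window [0,1] length 2 -- new best
  Position 2 ('b'): window [0,2] length 3 -- new best
  Position 3 ('h'): window [0,3] length 4 -- new best
  Position 4 ('g'): window [0,4] length 5 -- new best
  Position 5 ('b'): repeat (last at 2), move window start to 3
  Position 5 ('b'): window [3,5] length 3
  Position 6 ('d'): window [3,6] length 4
  Position 7 ('c'): window [3,7] length 5
  Position 8 ('b'): repeat (last at 5), move window start to 6
  Position 8 ('b'): window [6,8] length 3
  Position 9 ('c'): repeat (last at 7), move window start to 8
  Position 9 ('c'): window [8,9] length 2
Longest substring with no repeats: "fdbhg" with length 5

5


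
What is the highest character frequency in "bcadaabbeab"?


Input: bcadaabbeab
Character counts:
  'a': 4
  'b': 4
  'c': 1
  'd': 1
  'e': 1
Maximum frequency: 4

4


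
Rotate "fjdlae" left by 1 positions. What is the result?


Input: "fjdlae", rotate left by 1
First 1 characters: "f"
Remaining characters: "jdlae"
Concatenate remaining + first: "jdlae" + "f" = "jdlaef"

jdlaef


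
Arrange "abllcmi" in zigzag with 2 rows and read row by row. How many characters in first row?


Zigzag "abllcmi" into 2 rows:
Placing characters:
  'a' => row 0
  'b' => row 1
  'l' => row 0
  'l' => row 1
  'c' => row 0
  'm' => row 1
  'i' => row 0
Rows:
  Row 0: "alci"
  Row 1: "blm"
First row length: 4

4


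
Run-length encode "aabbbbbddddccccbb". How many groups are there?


Input: aabbbbbddddccccbb
Scanning for consecutive runs:
  Group 1: 'a' x 2 (positions 0-1)
  Group 2: 'b' x 5 (positions 2-6)
  Group 3: 'd' x 4 (positions 7-10)
  Group 4: 'c' x 4 (positions 11-14)
  Group 5: 'b' x 2 (positions 15-16)
Total groups: 5

5


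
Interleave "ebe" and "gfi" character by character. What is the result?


Interleaving "ebe" and "gfi":
  Position 0: 'e' from first, 'g' from second => "eg"
  Position 1: 'b' from first, 'f' from second => "bf"
  Position 2: 'e' from first, 'i' from second => "ei"
Result: egbfei

egbfei


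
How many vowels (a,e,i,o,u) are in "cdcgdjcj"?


Input: cdcgdjcj
Checking each character:
  'c' at position 0: consonant
  'd' at position 1: consonant
  'c' at position 2: consonant
  'g' at position 3: consonant
  'd' at position 4: consonant
  'j' at position 5: consonant
  'c' at position 6: consonant
  'j' at position 7: consonant
Total vowels: 0

0


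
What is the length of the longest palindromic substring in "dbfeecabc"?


Input: "dbfeecabc"
Checking substrings for palindromes:
  [3:5] "ee" (len 2) => palindrome
Longest palindromic substring: "ee" with length 2

2


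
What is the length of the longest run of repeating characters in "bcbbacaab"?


Input: "bcbbacaab"
Scanning for longest run:
  Position 1 ('c'): new char, reset run to 1
  Position 2 ('b'): new char, reset run to 1
  Position 3 ('b'): continues run of 'b', length=2
  Position 4 ('a'): new char, reset run to 1
  Position 5 ('c'): new char, reset run to 1
  Position 6 ('a'): new char, reset run to 1
  Position 7 ('a'): continues run of 'a', length=2
  Position 8 ('b'): new char, reset run to 1
Longest run: 'b' with length 2

2


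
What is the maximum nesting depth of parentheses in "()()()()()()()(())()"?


Input: "()()()()()()()(())()"
Tracking depth:
  Position 0 '(': depth becomes 1
  Position 1 ')': depth becomes 0
  Position 2 '(': depth becomes 1
  Position 3 ')': depth becomes 0
  Position 4 '(': depth becomes 1
  Position 5 ')': depth becomes 0
  Position 6 '(': depth becomes 1
  Position 7 ')': depth becomes 0
  Position 8 '(': depth becomes 1
  Position 9 ')': depth becomes 0
  Position 10 '(': depth becomes 1
  Position 11 ')': depth becomes 0
  Position 12 '(': depth becomes 1
  Position 13 ')': depth becomes 0
  Position 14 '(': depth becomes 1
  Position 15 '(': depth becomes 2
  Position 16 ')': depth becomes 1
  Position 17 ')': depth becomes 0
  Position 18 '(': depth becomes 1
  Position 19 ')': depth becomes 0
Maximum depth reached: 2

2


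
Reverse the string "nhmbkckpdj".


Input: nhmbkckpdj
Reading characters right to left:
  Position 9: 'j'
  Position 8: 'd'
  Position 7: 'p'
  Position 6: 'k'
  Position 5: 'c'
  Position 4: 'k'
  Position 3: 'b'
  Position 2: 'm'
  Position 1: 'h'
  Position 0: 'n'
Reversed: jdpkckbmhn

jdpkckbmhn


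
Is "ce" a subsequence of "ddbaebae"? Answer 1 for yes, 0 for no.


Check if "ce" is a subsequence of "ddbaebae"
Greedy scan:
  Position 0 ('d'): no match needed
  Position 1 ('d'): no match needed
  Position 2 ('b'): no match needed
  Position 3 ('a'): no match needed
  Position 4 ('e'): no match needed
  Position 5 ('b'): no match needed
  Position 6 ('a'): no match needed
  Position 7 ('e'): no match needed
Only matched 0/2 characters => not a subsequence

0


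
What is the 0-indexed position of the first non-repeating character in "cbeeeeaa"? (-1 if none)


Input: cbeeeeaa
Character frequencies:
  'a': 2
  'b': 1
  'c': 1
  'e': 4
Scanning left to right for freq == 1:
  Position 0 ('c'): unique! => answer = 0

0


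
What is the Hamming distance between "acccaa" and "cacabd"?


Comparing "acccaa" and "cacabd" position by position:
  Position 0: 'a' vs 'c' => differ
  Position 1: 'c' vs 'a' => differ
  Position 2: 'c' vs 'c' => same
  Position 3: 'c' vs 'a' => differ
  Position 4: 'a' vs 'b' => differ
  Position 5: 'a' vs 'd' => differ
Total differences (Hamming distance): 5

5


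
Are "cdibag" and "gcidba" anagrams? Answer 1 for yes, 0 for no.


Strings: "cdibag", "gcidba"
Sorted first:  abcdgi
Sorted second: abcdgi
Sorted forms match => anagrams

1


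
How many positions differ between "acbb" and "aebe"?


Comparing "acbb" and "aebe" position by position:
  Position 0: 'a' vs 'a' => same
  Position 1: 'c' vs 'e' => DIFFER
  Position 2: 'b' vs 'b' => same
  Position 3: 'b' vs 'e' => DIFFER
Positions that differ: 2

2


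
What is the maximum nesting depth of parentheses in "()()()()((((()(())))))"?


Input: "()()()()((((()(())))))"
Tracking depth:
  Position 0 '(': depth becomes 1
  Position 1 ')': depth becomes 0
  Position 2 '(': depth becomes 1
  Position 3 ')': depth becomes 0
  Position 4 '(': depth becomes 1
  Position 5 ')': depth becomes 0
  Position 6 '(': depth becomes 1
  Position 7 ')': depth becomes 0
  Position 8 '(': depth becomes 1
  Position 9 '(': depth becomes 2
  Position 10 '(': depth becomes 3
  Position 11 '(': depth becomes 4
  Position 12 '(': depth becomes 5
  Position 13 ')': depth becomes 4
  Position 14 '(': depth becomes 5
  Position 15 '(': depth becomes 6
  Position 16 ')': depth becomes 5
  Position 17 ')': depth becomes 4
  Position 18 ')': depth becomes 3
  Position 19 ')': depth becomes 2
  Position 20 ')': depth becomes 1
  Position 21 ')': depth becomes 0
Maximum depth reached: 6

6


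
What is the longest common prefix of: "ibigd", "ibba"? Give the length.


Words: ibigd, ibba
  Position 0: all 'i' => match
  Position 1: all 'b' => match
  Position 2: ('i', 'b') => mismatch, stop
LCP = "ib" (length 2)

2


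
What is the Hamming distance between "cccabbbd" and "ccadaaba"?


Comparing "cccabbbd" and "ccadaaba" position by position:
  Position 0: 'c' vs 'c' => same
  Position 1: 'c' vs 'c' => same
  Position 2: 'c' vs 'a' => differ
  Position 3: 'a' vs 'd' => differ
  Position 4: 'b' vs 'a' => differ
  Position 5: 'b' vs 'a' => differ
  Position 6: 'b' vs 'b' => same
  Position 7: 'd' vs 'a' => differ
Total differences (Hamming distance): 5

5


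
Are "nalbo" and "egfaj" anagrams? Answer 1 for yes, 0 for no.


Strings: "nalbo", "egfaj"
Sorted first:  ablno
Sorted second: aefgj
Differ at position 1: 'b' vs 'e' => not anagrams

0


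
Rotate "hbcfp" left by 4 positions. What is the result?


Input: "hbcfp", rotate left by 4
First 4 characters: "hbcf"
Remaining characters: "p"
Concatenate remaining + first: "p" + "hbcf" = "phbcf"

phbcf


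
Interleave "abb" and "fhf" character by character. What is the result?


Interleaving "abb" and "fhf":
  Position 0: 'a' from first, 'f' from second => "af"
  Position 1: 'b' from first, 'h' from second => "bh"
  Position 2: 'b' from first, 'f' from second => "bf"
Result: afbhbf

afbhbf


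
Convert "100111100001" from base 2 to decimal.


Input: "100111100001" in base 2
Positional expansion:
  Digit '1' (value 1) x 2^11 = 2048
  Digit '0' (value 0) x 2^10 = 0
  Digit '0' (value 0) x 2^9 = 0
  Digit '1' (value 1) x 2^8 = 256
  Digit '1' (value 1) x 2^7 = 128
  Digit '1' (value 1) x 2^6 = 64
  Digit '1' (value 1) x 2^5 = 32
  Digit '0' (value 0) x 2^4 = 0
  Digit '0' (value 0) x 2^3 = 0
  Digit '0' (value 0) x 2^2 = 0
  Digit '0' (value 0) x 2^1 = 0
  Digit '1' (value 1) x 2^0 = 1
Sum = 2529

2529


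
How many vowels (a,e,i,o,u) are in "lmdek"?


Input: lmdek
Checking each character:
  'l' at position 0: consonant
  'm' at position 1: consonant
  'd' at position 2: consonant
  'e' at position 3: vowel (running total: 1)
  'k' at position 4: consonant
Total vowels: 1

1


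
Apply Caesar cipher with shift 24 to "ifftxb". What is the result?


Caesar cipher: shift "ifftxb" by 24
  'i' (pos 8) + 24 = pos 6 = 'g'
  'f' (pos 5) + 24 = pos 3 = 'd'
  'f' (pos 5) + 24 = pos 3 = 'd'
  't' (pos 19) + 24 = pos 17 = 'r'
  'x' (pos 23) + 24 = pos 21 = 'v'
  'b' (pos 1) + 24 = pos 25 = 'z'
Result: gddrvz

gddrvz


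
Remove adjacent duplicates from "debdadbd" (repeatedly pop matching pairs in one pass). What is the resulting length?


Input: debdadbd
Stack-based adjacent duplicate removal:
  Read 'd': push. Stack: d
  Read 'e': push. Stack: de
  Read 'b': push. Stack: deb
  Read 'd': push. Stack: debd
  Read 'a': push. Stack: debda
  Read 'd': push. Stack: debdad
  Read 'b': push. Stack: debdadb
  Read 'd': push. Stack: debdadbd
Final stack: "debdadbd" (length 8)

8


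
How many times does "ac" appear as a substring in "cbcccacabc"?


Searching for "ac" in "cbcccacabc"
Scanning each position:
  Position 0: "cb" => no
  Position 1: "bc" => no
  Position 2: "cc" => no
  Position 3: "cc" => no
  Position 4: "ca" => no
  Position 5: "ac" => MATCH
  Position 6: "ca" => no
  Position 7: "ab" => no
  Position 8: "bc" => no
Total occurrences: 1

1


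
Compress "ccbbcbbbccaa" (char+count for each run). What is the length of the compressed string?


Input: ccbbcbbbccaa
Runs:
  'c' x 2 => "c2"
  'b' x 2 => "b2"
  'c' x 1 => "c1"
  'b' x 3 => "b3"
  'c' x 2 => "c2"
  'a' x 2 => "a2"
Compressed: "c2b2c1b3c2a2"
Compressed length: 12

12


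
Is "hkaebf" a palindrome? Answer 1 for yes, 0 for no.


Input: hkaebf
Reversed: fbeakh
  Compare pos 0 ('h') with pos 5 ('f'): MISMATCH
  Compare pos 1 ('k') with pos 4 ('b'): MISMATCH
  Compare pos 2 ('a') with pos 3 ('e'): MISMATCH
Result: not a palindrome

0


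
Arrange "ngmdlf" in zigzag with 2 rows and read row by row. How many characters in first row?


Zigzag "ngmdlf" into 2 rows:
Placing characters:
  'n' => row 0
  'g' => row 1
  'm' => row 0
  'd' => row 1
  'l' => row 0
  'f' => row 1
Rows:
  Row 0: "nml"
  Row 1: "gdf"
First row length: 3

3


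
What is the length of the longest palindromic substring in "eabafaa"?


Input: "eabafaa"
Checking substrings for palindromes:
  [1:4] "aba" (len 3) => palindrome
  [3:6] "afa" (len 3) => palindrome
  [5:7] "aa" (len 2) => palindrome
Longest palindromic substring: "aba" with length 3

3


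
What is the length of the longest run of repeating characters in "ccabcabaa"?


Input: "ccabcabaa"
Scanning for longest run:
  Position 1 ('c'): continues run of 'c', length=2
  Position 2 ('a'): new char, reset run to 1
  Position 3 ('b'): new char, reset run to 1
  Position 4 ('c'): new char, reset run to 1
  Position 5 ('a'): new char, reset run to 1
  Position 6 ('b'): new char, reset run to 1
  Position 7 ('a'): new char, reset run to 1
  Position 8 ('a'): continues run of 'a', length=2
Longest run: 'c' with length 2

2


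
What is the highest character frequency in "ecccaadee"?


Input: ecccaadee
Character counts:
  'a': 2
  'c': 3
  'd': 1
  'e': 3
Maximum frequency: 3

3


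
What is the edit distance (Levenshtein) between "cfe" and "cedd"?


Computing edit distance: "cfe" -> "cedd"
DP table:
           c    e    d    d
      0    1    2    3    4
  c   1    0    1    2    3
  f   2    1    1    2    3
  e   3    2    1    2    3
Edit distance = dp[3][4] = 3

3


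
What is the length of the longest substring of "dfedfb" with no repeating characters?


Input: "dfedfb"
Sliding window (track last position of each char):
  Position 0 ('d'): window [0,0] length 1 -- new best
  Position 1 ('f'): window [0,1] length 2 -- new best
  Position 2 ('e'): window [0,2] length 3 -- new best
  Position 3 ('d'): repeat (last at 0), move window start to 1
  Position 3 ('d'): window [1,3] length 3
  Position 4 ('f'): repeat (last at 1), move window start to 2
  Position 4 ('f'): window [2,4] length 3
  Position 5 ('b'): window [2,5] length 4 -- new best
Longest substring with no repeats: "edfb" with length 4

4


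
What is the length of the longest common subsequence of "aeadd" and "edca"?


LCS of "aeadd" and "edca"
DP table:
           e    d    c    a
      0    0    0    0    0
  a   0    0    0    0    1
  e   0    1    1    1    1
  a   0    1    1    1    2
  d   0    1    2    2    2
  d   0    1    2    2    2
LCS length = dp[5][4] = 2

2


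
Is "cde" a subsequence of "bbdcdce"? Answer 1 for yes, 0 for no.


Check if "cde" is a subsequence of "bbdcdce"
Greedy scan:
  Position 0 ('b'): no match needed
  Position 1 ('b'): no match needed
  Position 2 ('d'): no match needed
  Position 3 ('c'): matches sub[0] = 'c'
  Position 4 ('d'): matches sub[1] = 'd'
  Position 5 ('c'): no match needed
  Position 6 ('e'): matches sub[2] = 'e'
All 3 characters matched => is a subsequence

1


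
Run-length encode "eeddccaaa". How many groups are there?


Input: eeddccaaa
Scanning for consecutive runs:
  Group 1: 'e' x 2 (positions 0-1)
  Group 2: 'd' x 2 (positions 2-3)
  Group 3: 'c' x 2 (positions 4-5)
  Group 4: 'a' x 3 (positions 6-8)
Total groups: 4

4


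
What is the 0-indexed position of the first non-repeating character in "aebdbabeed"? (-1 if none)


Input: aebdbabeed
Character frequencies:
  'a': 2
  'b': 3
  'd': 2
  'e': 3
Scanning left to right for freq == 1:
  Position 0 ('a'): freq=2, skip
  Position 1 ('e'): freq=3, skip
  Position 2 ('b'): freq=3, skip
  Position 3 ('d'): freq=2, skip
  Position 4 ('b'): freq=3, skip
  Position 5 ('a'): freq=2, skip
  Position 6 ('b'): freq=3, skip
  Position 7 ('e'): freq=3, skip
  Position 8 ('e'): freq=3, skip
  Position 9 ('d'): freq=2, skip
  No unique character found => answer = -1

-1


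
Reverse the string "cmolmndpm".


Input: cmolmndpm
Reading characters right to left:
  Position 8: 'm'
  Position 7: 'p'
  Position 6: 'd'
  Position 5: 'n'
  Position 4: 'm'
  Position 3: 'l'
  Position 2: 'o'
  Position 1: 'm'
  Position 0: 'c'
Reversed: mpdnmlomc

mpdnmlomc


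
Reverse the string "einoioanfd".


Input: einoioanfd
Reading characters right to left:
  Position 9: 'd'
  Position 8: 'f'
  Position 7: 'n'
  Position 6: 'a'
  Position 5: 'o'
  Position 4: 'i'
  Position 3: 'o'
  Position 2: 'n'
  Position 1: 'i'
  Position 0: 'e'
Reversed: dfnaoionie

dfnaoionie


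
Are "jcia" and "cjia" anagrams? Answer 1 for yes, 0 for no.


Strings: "jcia", "cjia"
Sorted first:  acij
Sorted second: acij
Sorted forms match => anagrams

1


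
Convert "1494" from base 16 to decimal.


Input: "1494" in base 16
Positional expansion:
  Digit '1' (value 1) x 16^3 = 4096
  Digit '4' (value 4) x 16^2 = 1024
  Digit '9' (value 9) x 16^1 = 144
  Digit '4' (value 4) x 16^0 = 4
Sum = 5268

5268


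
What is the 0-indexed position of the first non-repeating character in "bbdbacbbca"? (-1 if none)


Input: bbdbacbbca
Character frequencies:
  'a': 2
  'b': 5
  'c': 2
  'd': 1
Scanning left to right for freq == 1:
  Position 0 ('b'): freq=5, skip
  Position 1 ('b'): freq=5, skip
  Position 2 ('d'): unique! => answer = 2

2


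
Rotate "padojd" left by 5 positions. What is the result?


Input: "padojd", rotate left by 5
First 5 characters: "padoj"
Remaining characters: "d"
Concatenate remaining + first: "d" + "padoj" = "dpadoj"

dpadoj


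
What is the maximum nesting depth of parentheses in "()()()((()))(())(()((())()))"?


Input: "()()()((()))(())(()((())()))"
Tracking depth:
  Position 0 '(': depth becomes 1
  Position 1 ')': depth becomes 0
  Position 2 '(': depth becomes 1
  Position 3 ')': depth becomes 0
  Position 4 '(': depth becomes 1
  Position 5 ')': depth becomes 0
  Position 6 '(': depth becomes 1
  Position 7 '(': depth becomes 2
  Position 8 '(': depth becomes 3
  Position 9 ')': depth becomes 2
  Position 10 ')': depth becomes 1
  Position 11 ')': depth becomes 0
  Position 12 '(': depth becomes 1
  Position 13 '(': depth becomes 2
  Position 14 ')': depth becomes 1
  Position 15 ')': depth becomes 0
  Position 16 '(': depth becomes 1
  Position 17 '(': depth becomes 2
  Position 18 ')': depth becomes 1
  Position 19 '(': depth becomes 2
  Position 20 '(': depth becomes 3
  Position 21 '(': depth becomes 4
  Position 22 ')': depth becomes 3
  Position 23 ')': depth becomes 2
  Position 24 '(': depth becomes 3
  Position 25 ')': depth becomes 2
  Position 26 ')': depth becomes 1
  Position 27 ')': depth becomes 0
Maximum depth reached: 4

4


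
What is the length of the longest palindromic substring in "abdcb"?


Input: "abdcb"
Checking substrings for palindromes:
  No multi-char palindromic substrings found
Longest palindromic substring: "a" with length 1

1


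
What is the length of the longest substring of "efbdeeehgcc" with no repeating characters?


Input: "efbdeeehgcc"
Sliding window (track last position of each char):
  Position 0 ('e'): window [0,0] length 1 -- new best
  Position 1 ('f'): window [0,1] length 2 -- new best
  Position 2 ('b'): window [0,2] length 3 -- new best
  Position 3 ('d'): window [0,3] length 4 -- new best
  Position 4 ('e'): repeat (last at 0), move window start to 1
  Position 4 ('e'): window [1,4] length 4
  Position 5 ('e'): repeat (last at 4), move window start to 5
  Position 5 ('e'): window [5,5] length 1
  Position 6 ('e'): repeat (last at 5), move window start to 6
  Position 6 ('e'): window [6,6] length 1
  Position 7 ('h'): window [6,7] length 2
  Position 8 ('g'): window [6,8] length 3
  Position 9 ('c'): window [6,9] length 4
  Position 10 ('c'): repeat (last at 9), move window start to 10
  Position 10 ('c'): window [10,10] length 1
Longest substring with no repeats: "efbd" with length 4

4


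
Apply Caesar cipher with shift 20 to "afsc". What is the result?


Caesar cipher: shift "afsc" by 20
  'a' (pos 0) + 20 = pos 20 = 'u'
  'f' (pos 5) + 20 = pos 25 = 'z'
  's' (pos 18) + 20 = pos 12 = 'm'
  'c' (pos 2) + 20 = pos 22 = 'w'
Result: uzmw

uzmw


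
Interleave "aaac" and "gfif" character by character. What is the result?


Interleaving "aaac" and "gfif":
  Position 0: 'a' from first, 'g' from second => "ag"
  Position 1: 'a' from first, 'f' from second => "af"
  Position 2: 'a' from first, 'i' from second => "ai"
  Position 3: 'c' from first, 'f' from second => "cf"
Result: agafaicf

agafaicf


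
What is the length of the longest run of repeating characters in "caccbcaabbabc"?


Input: "caccbcaabbabc"
Scanning for longest run:
  Position 1 ('a'): new char, reset run to 1
  Position 2 ('c'): new char, reset run to 1
  Position 3 ('c'): continues run of 'c', length=2
  Position 4 ('b'): new char, reset run to 1
  Position 5 ('c'): new char, reset run to 1
  Position 6 ('a'): new char, reset run to 1
  Position 7 ('a'): continues run of 'a', length=2
  Position 8 ('b'): new char, reset run to 1
  Position 9 ('b'): continues run of 'b', length=2
  Position 10 ('a'): new char, reset run to 1
  Position 11 ('b'): new char, reset run to 1
  Position 12 ('c'): new char, reset run to 1
Longest run: 'c' with length 2

2


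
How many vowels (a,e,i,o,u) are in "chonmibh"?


Input: chonmibh
Checking each character:
  'c' at position 0: consonant
  'h' at position 1: consonant
  'o' at position 2: vowel (running total: 1)
  'n' at position 3: consonant
  'm' at position 4: consonant
  'i' at position 5: vowel (running total: 2)
  'b' at position 6: consonant
  'h' at position 7: consonant
Total vowels: 2

2


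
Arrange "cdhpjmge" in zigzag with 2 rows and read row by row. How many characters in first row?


Zigzag "cdhpjmge" into 2 rows:
Placing characters:
  'c' => row 0
  'd' => row 1
  'h' => row 0
  'p' => row 1
  'j' => row 0
  'm' => row 1
  'g' => row 0
  'e' => row 1
Rows:
  Row 0: "chjg"
  Row 1: "dpme"
First row length: 4

4


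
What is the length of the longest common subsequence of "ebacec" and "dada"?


LCS of "ebacec" and "dada"
DP table:
           d    a    d    a
      0    0    0    0    0
  e   0    0    0    0    0
  b   0    0    0    0    0
  a   0    0    1    1    1
  c   0    0    1    1    1
  e   0    0    1    1    1
  c   0    0    1    1    1
LCS length = dp[6][4] = 1

1


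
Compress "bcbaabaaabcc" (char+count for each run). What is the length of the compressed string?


Input: bcbaabaaabcc
Runs:
  'b' x 1 => "b1"
  'c' x 1 => "c1"
  'b' x 1 => "b1"
  'a' x 2 => "a2"
  'b' x 1 => "b1"
  'a' x 3 => "a3"
  'b' x 1 => "b1"
  'c' x 2 => "c2"
Compressed: "b1c1b1a2b1a3b1c2"
Compressed length: 16

16


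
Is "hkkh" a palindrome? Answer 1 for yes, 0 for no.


Input: hkkh
Reversed: hkkh
  Compare pos 0 ('h') with pos 3 ('h'): match
  Compare pos 1 ('k') with pos 2 ('k'): match
Result: palindrome

1


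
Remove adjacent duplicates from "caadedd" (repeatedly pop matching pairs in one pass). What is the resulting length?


Input: caadedd
Stack-based adjacent duplicate removal:
  Read 'c': push. Stack: c
  Read 'a': push. Stack: ca
  Read 'a': matches stack top 'a' => pop. Stack: c
  Read 'd': push. Stack: cd
  Read 'e': push. Stack: cde
  Read 'd': push. Stack: cded
  Read 'd': matches stack top 'd' => pop. Stack: cde
Final stack: "cde" (length 3)

3


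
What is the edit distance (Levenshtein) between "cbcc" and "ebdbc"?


Computing edit distance: "cbcc" -> "ebdbc"
DP table:
           e    b    d    b    c
      0    1    2    3    4    5
  c   1    1    2    3    4    4
  b   2    2    1    2    3    4
  c   3    3    2    2    3    3
  c   4    4    3    3    3    3
Edit distance = dp[4][5] = 3

3


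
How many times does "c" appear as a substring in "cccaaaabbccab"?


Searching for "c" in "cccaaaabbccab"
Scanning each position:
  Position 0: "c" => MATCH
  Position 1: "c" => MATCH
  Position 2: "c" => MATCH
  Position 3: "a" => no
  Position 4: "a" => no
  Position 5: "a" => no
  Position 6: "a" => no
  Position 7: "b" => no
  Position 8: "b" => no
  Position 9: "c" => MATCH
  Position 10: "c" => MATCH
  Position 11: "a" => no
  Position 12: "b" => no
Total occurrences: 5

5


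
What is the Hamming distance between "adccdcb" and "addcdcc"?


Comparing "adccdcb" and "addcdcc" position by position:
  Position 0: 'a' vs 'a' => same
  Position 1: 'd' vs 'd' => same
  Position 2: 'c' vs 'd' => differ
  Position 3: 'c' vs 'c' => same
  Position 4: 'd' vs 'd' => same
  Position 5: 'c' vs 'c' => same
  Position 6: 'b' vs 'c' => differ
Total differences (Hamming distance): 2

2


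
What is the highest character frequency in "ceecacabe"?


Input: ceecacabe
Character counts:
  'a': 2
  'b': 1
  'c': 3
  'e': 3
Maximum frequency: 3

3


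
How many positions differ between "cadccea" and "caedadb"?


Comparing "cadccea" and "caedadb" position by position:
  Position 0: 'c' vs 'c' => same
  Position 1: 'a' vs 'a' => same
  Position 2: 'd' vs 'e' => DIFFER
  Position 3: 'c' vs 'd' => DIFFER
  Position 4: 'c' vs 'a' => DIFFER
  Position 5: 'e' vs 'd' => DIFFER
  Position 6: 'a' vs 'b' => DIFFER
Positions that differ: 5

5


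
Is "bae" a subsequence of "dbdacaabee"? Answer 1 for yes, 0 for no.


Check if "bae" is a subsequence of "dbdacaabee"
Greedy scan:
  Position 0 ('d'): no match needed
  Position 1 ('b'): matches sub[0] = 'b'
  Position 2 ('d'): no match needed
  Position 3 ('a'): matches sub[1] = 'a'
  Position 4 ('c'): no match needed
  Position 5 ('a'): no match needed
  Position 6 ('a'): no match needed
  Position 7 ('b'): no match needed
  Position 8 ('e'): matches sub[2] = 'e'
  Position 9 ('e'): no match needed
All 3 characters matched => is a subsequence

1


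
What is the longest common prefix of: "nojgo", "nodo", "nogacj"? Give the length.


Words: nojgo, nodo, nogacj
  Position 0: all 'n' => match
  Position 1: all 'o' => match
  Position 2: ('j', 'd', 'g') => mismatch, stop
LCP = "no" (length 2)

2


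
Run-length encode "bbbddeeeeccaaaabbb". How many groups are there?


Input: bbbddeeeeccaaaabbb
Scanning for consecutive runs:
  Group 1: 'b' x 3 (positions 0-2)
  Group 2: 'd' x 2 (positions 3-4)
  Group 3: 'e' x 4 (positions 5-8)
  Group 4: 'c' x 2 (positions 9-10)
  Group 5: 'a' x 4 (positions 11-14)
  Group 6: 'b' x 3 (positions 15-17)
Total groups: 6

6


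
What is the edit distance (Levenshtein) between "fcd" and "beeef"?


Computing edit distance: "fcd" -> "beeef"
DP table:
           b    e    e    e    f
      0    1    2    3    4    5
  f   1    1    2    3    4    4
  c   2    2    2    3    4    5
  d   3    3    3    3    4    5
Edit distance = dp[3][5] = 5

5


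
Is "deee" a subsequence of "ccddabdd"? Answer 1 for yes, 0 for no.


Check if "deee" is a subsequence of "ccddabdd"
Greedy scan:
  Position 0 ('c'): no match needed
  Position 1 ('c'): no match needed
  Position 2 ('d'): matches sub[0] = 'd'
  Position 3 ('d'): no match needed
  Position 4 ('a'): no match needed
  Position 5 ('b'): no match needed
  Position 6 ('d'): no match needed
  Position 7 ('d'): no match needed
Only matched 1/4 characters => not a subsequence

0


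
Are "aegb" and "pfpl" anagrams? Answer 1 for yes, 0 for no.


Strings: "aegb", "pfpl"
Sorted first:  abeg
Sorted second: flpp
Differ at position 0: 'a' vs 'f' => not anagrams

0


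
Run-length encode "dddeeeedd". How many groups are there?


Input: dddeeeedd
Scanning for consecutive runs:
  Group 1: 'd' x 3 (positions 0-2)
  Group 2: 'e' x 4 (positions 3-6)
  Group 3: 'd' x 2 (positions 7-8)
Total groups: 3

3


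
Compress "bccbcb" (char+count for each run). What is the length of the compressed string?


Input: bccbcb
Runs:
  'b' x 1 => "b1"
  'c' x 2 => "c2"
  'b' x 1 => "b1"
  'c' x 1 => "c1"
  'b' x 1 => "b1"
Compressed: "b1c2b1c1b1"
Compressed length: 10

10


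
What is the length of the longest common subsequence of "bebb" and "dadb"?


LCS of "bebb" and "dadb"
DP table:
           d    a    d    b
      0    0    0    0    0
  b   0    0    0    0    1
  e   0    0    0    0    1
  b   0    0    0    0    1
  b   0    0    0    0    1
LCS length = dp[4][4] = 1

1


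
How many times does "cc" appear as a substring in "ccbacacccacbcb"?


Searching for "cc" in "ccbacacccacbcb"
Scanning each position:
  Position 0: "cc" => MATCH
  Position 1: "cb" => no
  Position 2: "ba" => no
  Position 3: "ac" => no
  Position 4: "ca" => no
  Position 5: "ac" => no
  Position 6: "cc" => MATCH
  Position 7: "cc" => MATCH
  Position 8: "ca" => no
  Position 9: "ac" => no
  Position 10: "cb" => no
  Position 11: "bc" => no
  Position 12: "cb" => no
Total occurrences: 3

3


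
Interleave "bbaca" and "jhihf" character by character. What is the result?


Interleaving "bbaca" and "jhihf":
  Position 0: 'b' from first, 'j' from second => "bj"
  Position 1: 'b' from first, 'h' from second => "bh"
  Position 2: 'a' from first, 'i' from second => "ai"
  Position 3: 'c' from first, 'h' from second => "ch"
  Position 4: 'a' from first, 'f' from second => "af"
Result: bjbhaichaf

bjbhaichaf


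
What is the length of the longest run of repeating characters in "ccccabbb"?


Input: "ccccabbb"
Scanning for longest run:
  Position 1 ('c'): continues run of 'c', length=2
  Position 2 ('c'): continues run of 'c', length=3
  Position 3 ('c'): continues run of 'c', length=4
  Position 4 ('a'): new char, reset run to 1
  Position 5 ('b'): new char, reset run to 1
  Position 6 ('b'): continues run of 'b', length=2
  Position 7 ('b'): continues run of 'b', length=3
Longest run: 'c' with length 4

4


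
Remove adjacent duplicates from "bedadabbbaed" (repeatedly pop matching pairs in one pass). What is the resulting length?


Input: bedadabbbaed
Stack-based adjacent duplicate removal:
  Read 'b': push. Stack: b
  Read 'e': push. Stack: be
  Read 'd': push. Stack: bed
  Read 'a': push. Stack: beda
  Read 'd': push. Stack: bedad
  Read 'a': push. Stack: bedada
  Read 'b': push. Stack: bedadab
  Read 'b': matches stack top 'b' => pop. Stack: bedada
  Read 'b': push. Stack: bedadab
  Read 'a': push. Stack: bedadaba
  Read 'e': push. Stack: bedadabae
  Read 'd': push. Stack: bedadabaed
Final stack: "bedadabaed" (length 10)

10


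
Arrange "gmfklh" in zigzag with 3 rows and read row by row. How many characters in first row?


Zigzag "gmfklh" into 3 rows:
Placing characters:
  'g' => row 0
  'm' => row 1
  'f' => row 2
  'k' => row 1
  'l' => row 0
  'h' => row 1
Rows:
  Row 0: "gl"
  Row 1: "mkh"
  Row 2: "f"
First row length: 2

2


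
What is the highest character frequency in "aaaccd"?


Input: aaaccd
Character counts:
  'a': 3
  'c': 2
  'd': 1
Maximum frequency: 3

3


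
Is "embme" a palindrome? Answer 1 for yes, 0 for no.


Input: embme
Reversed: embme
  Compare pos 0 ('e') with pos 4 ('e'): match
  Compare pos 1 ('m') with pos 3 ('m'): match
Result: palindrome

1


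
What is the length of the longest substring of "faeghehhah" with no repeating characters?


Input: "faeghehhah"
Sliding window (track last position of each char):
  Position 0 ('f'): window [0,0] length 1 -- new best
  Position 1 ('a'): window [0,1] length 2 -- new best
  Position 2 ('e'): window [0,2] length 3 -- new best
  Position 3 ('g'): window [0,3] length 4 -- new best
  Position 4 ('h'): window [0,4] length 5 -- new best
  Position 5 ('e'): repeat (last at 2), move window start to 3
  Position 5 ('e'): window [3,5] length 3
  Position 6 ('h'): repeat (last at 4), move window start to 5
  Position 6 ('h'): window [5,6] length 2
  Position 7 ('h'): repeat (last at 6), move window start to 7
  Position 7 ('h'): window [7,7] length 1
  Position 8 ('a'): window [7,8] length 2
  Position 9 ('h'): repeat (last at 7), move window start to 8
  Position 9 ('h'): window [8,9] length 2
Longest substring with no repeats: "faegh" with length 5

5


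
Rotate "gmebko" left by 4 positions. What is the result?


Input: "gmebko", rotate left by 4
First 4 characters: "gmeb"
Remaining characters: "ko"
Concatenate remaining + first: "ko" + "gmeb" = "kogmeb"

kogmeb


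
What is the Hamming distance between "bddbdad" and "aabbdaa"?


Comparing "bddbdad" and "aabbdaa" position by position:
  Position 0: 'b' vs 'a' => differ
  Position 1: 'd' vs 'a' => differ
  Position 2: 'd' vs 'b' => differ
  Position 3: 'b' vs 'b' => same
  Position 4: 'd' vs 'd' => same
  Position 5: 'a' vs 'a' => same
  Position 6: 'd' vs 'a' => differ
Total differences (Hamming distance): 4

4


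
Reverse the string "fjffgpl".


Input: fjffgpl
Reading characters right to left:
  Position 6: 'l'
  Position 5: 'p'
  Position 4: 'g'
  Position 3: 'f'
  Position 2: 'f'
  Position 1: 'j'
  Position 0: 'f'
Reversed: lpgffjf

lpgffjf


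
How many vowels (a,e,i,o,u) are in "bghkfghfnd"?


Input: bghkfghfnd
Checking each character:
  'b' at position 0: consonant
  'g' at position 1: consonant
  'h' at position 2: consonant
  'k' at position 3: consonant
  'f' at position 4: consonant
  'g' at position 5: consonant
  'h' at position 6: consonant
  'f' at position 7: consonant
  'n' at position 8: consonant
  'd' at position 9: consonant
Total vowels: 0

0


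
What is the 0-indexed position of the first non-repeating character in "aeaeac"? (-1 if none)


Input: aeaeac
Character frequencies:
  'a': 3
  'c': 1
  'e': 2
Scanning left to right for freq == 1:
  Position 0 ('a'): freq=3, skip
  Position 1 ('e'): freq=2, skip
  Position 2 ('a'): freq=3, skip
  Position 3 ('e'): freq=2, skip
  Position 4 ('a'): freq=3, skip
  Position 5 ('c'): unique! => answer = 5

5


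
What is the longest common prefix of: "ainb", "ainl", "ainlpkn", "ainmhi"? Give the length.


Words: ainb, ainl, ainlpkn, ainmhi
  Position 0: all 'a' => match
  Position 1: all 'i' => match
  Position 2: all 'n' => match
  Position 3: ('b', 'l', 'l', 'm') => mismatch, stop
LCP = "ain" (length 3)

3


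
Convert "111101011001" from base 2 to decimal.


Input: "111101011001" in base 2
Positional expansion:
  Digit '1' (value 1) x 2^11 = 2048
  Digit '1' (value 1) x 2^10 = 1024
  Digit '1' (value 1) x 2^9 = 512
  Digit '1' (value 1) x 2^8 = 256
  Digit '0' (value 0) x 2^7 = 0
  Digit '1' (value 1) x 2^6 = 64
  Digit '0' (value 0) x 2^5 = 0
  Digit '1' (value 1) x 2^4 = 16
  Digit '1' (value 1) x 2^3 = 8
  Digit '0' (value 0) x 2^2 = 0
  Digit '0' (value 0) x 2^1 = 0
  Digit '1' (value 1) x 2^0 = 1
Sum = 3929

3929


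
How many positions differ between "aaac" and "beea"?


Comparing "aaac" and "beea" position by position:
  Position 0: 'a' vs 'b' => DIFFER
  Position 1: 'a' vs 'e' => DIFFER
  Position 2: 'a' vs 'e' => DIFFER
  Position 3: 'c' vs 'a' => DIFFER
Positions that differ: 4

4


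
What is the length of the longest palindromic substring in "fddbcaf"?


Input: "fddbcaf"
Checking substrings for palindromes:
  [1:3] "dd" (len 2) => palindrome
Longest palindromic substring: "dd" with length 2

2


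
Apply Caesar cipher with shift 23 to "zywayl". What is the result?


Caesar cipher: shift "zywayl" by 23
  'z' (pos 25) + 23 = pos 22 = 'w'
  'y' (pos 24) + 23 = pos 21 = 'v'
  'w' (pos 22) + 23 = pos 19 = 't'
  'a' (pos 0) + 23 = pos 23 = 'x'
  'y' (pos 24) + 23 = pos 21 = 'v'
  'l' (pos 11) + 23 = pos 8 = 'i'
Result: wvtxvi

wvtxvi


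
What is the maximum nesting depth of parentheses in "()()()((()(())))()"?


Input: "()()()((()(())))()"
Tracking depth:
  Position 0 '(': depth becomes 1
  Position 1 ')': depth becomes 0
  Position 2 '(': depth becomes 1
  Position 3 ')': depth becomes 0
  Position 4 '(': depth becomes 1
  Position 5 ')': depth becomes 0
  Position 6 '(': depth becomes 1
  Position 7 '(': depth becomes 2
  Position 8 '(': depth becomes 3
  Position 9 ')': depth becomes 2
  Position 10 '(': depth becomes 3
  Position 11 '(': depth becomes 4
  Position 12 ')': depth becomes 3
  Position 13 ')': depth becomes 2
  Position 14 ')': depth becomes 1
  Position 15 ')': depth becomes 0
  Position 16 '(': depth becomes 1
  Position 17 ')': depth becomes 0
Maximum depth reached: 4

4


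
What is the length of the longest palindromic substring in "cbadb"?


Input: "cbadb"
Checking substrings for palindromes:
  No multi-char palindromic substrings found
Longest palindromic substring: "c" with length 1

1


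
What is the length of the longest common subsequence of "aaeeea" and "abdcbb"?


LCS of "aaeeea" and "abdcbb"
DP table:
           a    b    d    c    b    b
      0    0    0    0    0    0    0
  a   0    1    1    1    1    1    1
  a   0    1    1    1    1    1    1
  e   0    1    1    1    1    1    1
  e   0    1    1    1    1    1    1
  e   0    1    1    1    1    1    1
  a   0    1    1    1    1    1    1
LCS length = dp[6][6] = 1

1


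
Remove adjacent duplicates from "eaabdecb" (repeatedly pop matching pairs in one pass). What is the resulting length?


Input: eaabdecb
Stack-based adjacent duplicate removal:
  Read 'e': push. Stack: e
  Read 'a': push. Stack: ea
  Read 'a': matches stack top 'a' => pop. Stack: e
  Read 'b': push. Stack: eb
  Read 'd': push. Stack: ebd
  Read 'e': push. Stack: ebde
  Read 'c': push. Stack: ebdec
  Read 'b': push. Stack: ebdecb
Final stack: "ebdecb" (length 6)

6


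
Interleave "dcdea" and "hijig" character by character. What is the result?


Interleaving "dcdea" and "hijig":
  Position 0: 'd' from first, 'h' from second => "dh"
  Position 1: 'c' from first, 'i' from second => "ci"
  Position 2: 'd' from first, 'j' from second => "dj"
  Position 3: 'e' from first, 'i' from second => "ei"
  Position 4: 'a' from first, 'g' from second => "ag"
Result: dhcidjeiag

dhcidjeiag


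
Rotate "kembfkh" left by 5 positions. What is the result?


Input: "kembfkh", rotate left by 5
First 5 characters: "kembf"
Remaining characters: "kh"
Concatenate remaining + first: "kh" + "kembf" = "khkembf"

khkembf
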